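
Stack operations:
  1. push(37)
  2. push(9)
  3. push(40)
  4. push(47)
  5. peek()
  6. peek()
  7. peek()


push(37) -> [37]
push(9) -> [37, 9]
push(40) -> [37, 9, 40]
push(47) -> [37, 9, 40, 47]
peek()->47
peek()->47
peek()->47

Final stack: [37, 9, 40, 47]


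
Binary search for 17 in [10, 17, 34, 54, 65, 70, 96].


Step 1: lo=0, hi=6, mid=3, val=54
Step 2: lo=0, hi=2, mid=1, val=17

Found at index 1


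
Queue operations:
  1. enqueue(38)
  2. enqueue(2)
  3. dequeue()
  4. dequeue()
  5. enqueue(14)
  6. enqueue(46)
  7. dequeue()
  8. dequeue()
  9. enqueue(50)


enqueue(38) -> [38]
enqueue(2) -> [38, 2]
dequeue()->38, [2]
dequeue()->2, []
enqueue(14) -> [14]
enqueue(46) -> [14, 46]
dequeue()->14, [46]
dequeue()->46, []
enqueue(50) -> [50]

Final queue: [50]


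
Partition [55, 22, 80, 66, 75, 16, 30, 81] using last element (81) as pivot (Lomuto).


Pivot: 81
  55 <= 81: advance i (no swap)
  22 <= 81: advance i (no swap)
  80 <= 81: advance i (no swap)
  66 <= 81: advance i (no swap)
  75 <= 81: advance i (no swap)
  16 <= 81: advance i (no swap)
  30 <= 81: advance i (no swap)
Place pivot at 7: [55, 22, 80, 66, 75, 16, 30, 81]

Partitioned: [55, 22, 80, 66, 75, 16, 30, 81]


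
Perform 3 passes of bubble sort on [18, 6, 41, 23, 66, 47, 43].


Initial: [18, 6, 41, 23, 66, 47, 43]
Pass 1: [6, 18, 23, 41, 47, 43, 66] (4 swaps)
Pass 2: [6, 18, 23, 41, 43, 47, 66] (1 swaps)
Pass 3: [6, 18, 23, 41, 43, 47, 66] (0 swaps)

After 3 passes: [6, 18, 23, 41, 43, 47, 66]


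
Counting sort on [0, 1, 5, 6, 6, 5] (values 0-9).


Input: [0, 1, 5, 6, 6, 5]
Counts: [1, 1, 0, 0, 0, 2, 2, 0, 0, 0]

Sorted: [0, 1, 5, 5, 6, 6]


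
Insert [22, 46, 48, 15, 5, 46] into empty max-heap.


Insert 22: [22]
Insert 46: [46, 22]
Insert 48: [48, 22, 46]
Insert 15: [48, 22, 46, 15]
Insert 5: [48, 22, 46, 15, 5]
Insert 46: [48, 22, 46, 15, 5, 46]

Final heap: [48, 22, 46, 15, 5, 46]


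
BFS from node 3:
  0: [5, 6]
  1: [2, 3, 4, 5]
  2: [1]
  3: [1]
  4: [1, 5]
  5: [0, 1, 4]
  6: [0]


Visit 3, enqueue [1]
Visit 1, enqueue [2, 4, 5]
Visit 2, enqueue []
Visit 4, enqueue []
Visit 5, enqueue [0]
Visit 0, enqueue [6]
Visit 6, enqueue []

BFS order: [3, 1, 2, 4, 5, 0, 6]


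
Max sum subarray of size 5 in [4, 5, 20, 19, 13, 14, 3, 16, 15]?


[0:5]: 61
[1:6]: 71
[2:7]: 69
[3:8]: 65
[4:9]: 61

Max: 71 at [1:6]


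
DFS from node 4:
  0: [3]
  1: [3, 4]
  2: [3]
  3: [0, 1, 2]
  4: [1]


Visit 4, push [1]
Visit 1, push [3]
Visit 3, push [2, 0]
Visit 0, push []
Visit 2, push []

DFS order: [4, 1, 3, 0, 2]


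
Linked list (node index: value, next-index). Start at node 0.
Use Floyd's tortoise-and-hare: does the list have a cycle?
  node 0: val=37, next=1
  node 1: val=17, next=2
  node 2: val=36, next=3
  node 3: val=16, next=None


Floyd's tortoise (slow, +1) and hare (fast, +2):
  init: slow=0, fast=0
  step 1: slow=1, fast=2
  step 2: fast 2->3->None, no cycle

Cycle: no


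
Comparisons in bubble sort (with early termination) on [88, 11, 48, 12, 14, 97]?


Algorithm: bubble sort (with early termination)
Input: [88, 11, 48, 12, 14, 97]
Sorted: [11, 12, 14, 48, 88, 97]

12


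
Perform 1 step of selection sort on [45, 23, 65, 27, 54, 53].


Initial: [45, 23, 65, 27, 54, 53]
Step 1: min=23 at 1
  Swap: [23, 45, 65, 27, 54, 53]

After 1 step: [23, 45, 65, 27, 54, 53]


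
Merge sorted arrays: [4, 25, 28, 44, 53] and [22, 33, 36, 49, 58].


Take 4 from A
Take 22 from B
Take 25 from A
Take 28 from A
Take 33 from B
Take 36 from B
Take 44 from A
Take 49 from B
Take 53 from A

Merged: [4, 22, 25, 28, 33, 36, 44, 49, 53, 58]


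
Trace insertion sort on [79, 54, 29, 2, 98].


Initial: [79, 54, 29, 2, 98]
Insert 54: [54, 79, 29, 2, 98]
Insert 29: [29, 54, 79, 2, 98]
Insert 2: [2, 29, 54, 79, 98]
Insert 98: [2, 29, 54, 79, 98]

Sorted: [2, 29, 54, 79, 98]


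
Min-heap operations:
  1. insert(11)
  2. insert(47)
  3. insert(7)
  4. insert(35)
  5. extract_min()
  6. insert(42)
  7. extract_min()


insert(11) -> [11]
insert(47) -> [11, 47]
insert(7) -> [7, 47, 11]
insert(35) -> [7, 35, 11, 47]
extract_min()->7, [11, 35, 47]
insert(42) -> [11, 35, 47, 42]
extract_min()->11, [35, 42, 47]

Final heap: [35, 42, 47]


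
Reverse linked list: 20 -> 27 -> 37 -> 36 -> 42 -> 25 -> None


Step 1: curr=20, set curr.next=prev(None) | reversed so far: 20
Step 2: curr=27, set curr.next=prev(20) | reversed so far: 27 -> 20
Step 3: curr=37, set curr.next=prev(27) | reversed so far: 37 -> 27 -> 20
Step 4: curr=36, set curr.next=prev(37) | reversed so far: 36 -> 37 -> 27 -> 20
Step 5: curr=42, set curr.next=prev(36) | reversed so far: 42 -> 36 -> 37 -> 27 -> 20
Step 6: curr=25, set curr.next=prev(42) | reversed so far: 25 -> 42 -> 36 -> 37 -> 27 -> 20

25 -> 42 -> 36 -> 37 -> 27 -> 20 -> None


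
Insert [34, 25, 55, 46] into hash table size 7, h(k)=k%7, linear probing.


Insert 34: h=6 -> slot 6
Insert 25: h=4 -> slot 4
Insert 55: h=6, 1 probes -> slot 0
Insert 46: h=4, 1 probes -> slot 5

Table: [55, None, None, None, 25, 46, 34]


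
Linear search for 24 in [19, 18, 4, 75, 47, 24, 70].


i=0: 19!=24
i=1: 18!=24
i=2: 4!=24
i=3: 75!=24
i=4: 47!=24
i=5: 24==24 found!

Found at 5, 6 comps


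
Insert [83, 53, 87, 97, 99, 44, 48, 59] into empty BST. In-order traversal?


Insert 83: root
Insert 53: L from 83
Insert 87: R from 83
Insert 97: R from 83 -> R from 87
Insert 99: R from 83 -> R from 87 -> R from 97
Insert 44: L from 83 -> L from 53
Insert 48: L from 83 -> L from 53 -> R from 44
Insert 59: L from 83 -> R from 53

In-order: [44, 48, 53, 59, 83, 87, 97, 99]


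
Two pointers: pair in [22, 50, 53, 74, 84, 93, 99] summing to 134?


lo=0(22)+hi=6(99)=121
lo=1(50)+hi=6(99)=149
lo=1(50)+hi=5(93)=143
lo=1(50)+hi=4(84)=134

Yes: 50+84=134


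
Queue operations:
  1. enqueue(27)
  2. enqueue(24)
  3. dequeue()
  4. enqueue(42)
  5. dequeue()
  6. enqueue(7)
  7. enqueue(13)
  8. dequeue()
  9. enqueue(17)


enqueue(27) -> [27]
enqueue(24) -> [27, 24]
dequeue()->27, [24]
enqueue(42) -> [24, 42]
dequeue()->24, [42]
enqueue(7) -> [42, 7]
enqueue(13) -> [42, 7, 13]
dequeue()->42, [7, 13]
enqueue(17) -> [7, 13, 17]

Final queue: [7, 13, 17]


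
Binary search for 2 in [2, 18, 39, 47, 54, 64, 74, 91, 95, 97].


Step 1: lo=0, hi=9, mid=4, val=54
Step 2: lo=0, hi=3, mid=1, val=18
Step 3: lo=0, hi=0, mid=0, val=2

Found at index 0


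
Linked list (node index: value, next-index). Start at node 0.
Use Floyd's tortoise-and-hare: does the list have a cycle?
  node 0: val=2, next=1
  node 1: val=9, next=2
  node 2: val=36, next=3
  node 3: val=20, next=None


Floyd's tortoise (slow, +1) and hare (fast, +2):
  init: slow=0, fast=0
  step 1: slow=1, fast=2
  step 2: fast 2->3->None, no cycle

Cycle: no


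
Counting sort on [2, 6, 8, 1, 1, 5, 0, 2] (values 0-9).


Input: [2, 6, 8, 1, 1, 5, 0, 2]
Counts: [1, 2, 2, 0, 0, 1, 1, 0, 1, 0]

Sorted: [0, 1, 1, 2, 2, 5, 6, 8]


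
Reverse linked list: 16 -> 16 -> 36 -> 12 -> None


Step 1: curr=16, set curr.next=prev(None) | reversed so far: 16
Step 2: curr=16, set curr.next=prev(16) | reversed so far: 16 -> 16
Step 3: curr=36, set curr.next=prev(16) | reversed so far: 36 -> 16 -> 16
Step 4: curr=12, set curr.next=prev(36) | reversed so far: 12 -> 36 -> 16 -> 16

12 -> 36 -> 16 -> 16 -> None


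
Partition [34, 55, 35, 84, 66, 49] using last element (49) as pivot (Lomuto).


Pivot: 49
  34 <= 49: advance i (no swap)
  35 <= 49: swap -> [34, 35, 55, 84, 66, 49]
Place pivot at 2: [34, 35, 49, 84, 66, 55]

Partitioned: [34, 35, 49, 84, 66, 55]


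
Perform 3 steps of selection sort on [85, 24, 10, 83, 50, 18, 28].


Initial: [85, 24, 10, 83, 50, 18, 28]
Step 1: min=10 at 2
  Swap: [10, 24, 85, 83, 50, 18, 28]
Step 2: min=18 at 5
  Swap: [10, 18, 85, 83, 50, 24, 28]
Step 3: min=24 at 5
  Swap: [10, 18, 24, 83, 50, 85, 28]

After 3 steps: [10, 18, 24, 83, 50, 85, 28]


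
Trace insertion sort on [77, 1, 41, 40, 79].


Initial: [77, 1, 41, 40, 79]
Insert 1: [1, 77, 41, 40, 79]
Insert 41: [1, 41, 77, 40, 79]
Insert 40: [1, 40, 41, 77, 79]
Insert 79: [1, 40, 41, 77, 79]

Sorted: [1, 40, 41, 77, 79]


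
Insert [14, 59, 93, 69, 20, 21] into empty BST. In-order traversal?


Insert 14: root
Insert 59: R from 14
Insert 93: R from 14 -> R from 59
Insert 69: R from 14 -> R from 59 -> L from 93
Insert 20: R from 14 -> L from 59
Insert 21: R from 14 -> L from 59 -> R from 20

In-order: [14, 20, 21, 59, 69, 93]


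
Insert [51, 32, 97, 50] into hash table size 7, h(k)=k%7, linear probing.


Insert 51: h=2 -> slot 2
Insert 32: h=4 -> slot 4
Insert 97: h=6 -> slot 6
Insert 50: h=1 -> slot 1

Table: [None, 50, 51, None, 32, None, 97]


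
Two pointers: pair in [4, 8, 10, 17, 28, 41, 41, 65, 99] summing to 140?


lo=0(4)+hi=8(99)=103
lo=1(8)+hi=8(99)=107
lo=2(10)+hi=8(99)=109
lo=3(17)+hi=8(99)=116
lo=4(28)+hi=8(99)=127
lo=5(41)+hi=8(99)=140

Yes: 41+99=140


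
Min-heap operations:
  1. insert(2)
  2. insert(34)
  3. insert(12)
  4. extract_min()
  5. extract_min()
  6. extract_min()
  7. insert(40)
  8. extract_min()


insert(2) -> [2]
insert(34) -> [2, 34]
insert(12) -> [2, 34, 12]
extract_min()->2, [12, 34]
extract_min()->12, [34]
extract_min()->34, []
insert(40) -> [40]
extract_min()->40, []

Final heap: []


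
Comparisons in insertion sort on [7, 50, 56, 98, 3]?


Algorithm: insertion sort
Input: [7, 50, 56, 98, 3]
Sorted: [3, 7, 50, 56, 98]

7


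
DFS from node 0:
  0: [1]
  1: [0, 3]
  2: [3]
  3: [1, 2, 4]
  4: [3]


Visit 0, push [1]
Visit 1, push [3]
Visit 3, push [4, 2]
Visit 2, push []
Visit 4, push []

DFS order: [0, 1, 3, 2, 4]


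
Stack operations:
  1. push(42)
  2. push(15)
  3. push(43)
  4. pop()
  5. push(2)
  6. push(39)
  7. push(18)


push(42) -> [42]
push(15) -> [42, 15]
push(43) -> [42, 15, 43]
pop()->43, [42, 15]
push(2) -> [42, 15, 2]
push(39) -> [42, 15, 2, 39]
push(18) -> [42, 15, 2, 39, 18]

Final stack: [42, 15, 2, 39, 18]


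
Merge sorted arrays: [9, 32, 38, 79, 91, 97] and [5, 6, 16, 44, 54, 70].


Take 5 from B
Take 6 from B
Take 9 from A
Take 16 from B
Take 32 from A
Take 38 from A
Take 44 from B
Take 54 from B
Take 70 from B

Merged: [5, 6, 9, 16, 32, 38, 44, 54, 70, 79, 91, 97]


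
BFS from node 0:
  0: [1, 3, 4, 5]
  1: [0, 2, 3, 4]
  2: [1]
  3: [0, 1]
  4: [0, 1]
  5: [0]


Visit 0, enqueue [1, 3, 4, 5]
Visit 1, enqueue [2]
Visit 3, enqueue []
Visit 4, enqueue []
Visit 5, enqueue []
Visit 2, enqueue []

BFS order: [0, 1, 3, 4, 5, 2]


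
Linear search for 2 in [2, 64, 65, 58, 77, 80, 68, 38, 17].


i=0: 2==2 found!

Found at 0, 1 comps


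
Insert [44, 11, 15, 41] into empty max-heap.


Insert 44: [44]
Insert 11: [44, 11]
Insert 15: [44, 11, 15]
Insert 41: [44, 41, 15, 11]

Final heap: [44, 41, 15, 11]


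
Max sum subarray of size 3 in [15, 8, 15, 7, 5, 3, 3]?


[0:3]: 38
[1:4]: 30
[2:5]: 27
[3:6]: 15
[4:7]: 11

Max: 38 at [0:3]


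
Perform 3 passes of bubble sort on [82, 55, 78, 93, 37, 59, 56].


Initial: [82, 55, 78, 93, 37, 59, 56]
Pass 1: [55, 78, 82, 37, 59, 56, 93] (5 swaps)
Pass 2: [55, 78, 37, 59, 56, 82, 93] (3 swaps)
Pass 3: [55, 37, 59, 56, 78, 82, 93] (3 swaps)

After 3 passes: [55, 37, 59, 56, 78, 82, 93]


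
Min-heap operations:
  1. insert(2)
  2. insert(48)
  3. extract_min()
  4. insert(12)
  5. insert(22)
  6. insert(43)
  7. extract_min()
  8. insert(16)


insert(2) -> [2]
insert(48) -> [2, 48]
extract_min()->2, [48]
insert(12) -> [12, 48]
insert(22) -> [12, 48, 22]
insert(43) -> [12, 43, 22, 48]
extract_min()->12, [22, 43, 48]
insert(16) -> [16, 22, 48, 43]

Final heap: [16, 22, 48, 43]


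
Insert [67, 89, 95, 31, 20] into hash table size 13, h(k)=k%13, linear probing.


Insert 67: h=2 -> slot 2
Insert 89: h=11 -> slot 11
Insert 95: h=4 -> slot 4
Insert 31: h=5 -> slot 5
Insert 20: h=7 -> slot 7

Table: [None, None, 67, None, 95, 31, None, 20, None, None, None, 89, None]


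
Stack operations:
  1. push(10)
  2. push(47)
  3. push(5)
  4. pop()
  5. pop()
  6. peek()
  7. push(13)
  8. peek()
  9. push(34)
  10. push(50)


push(10) -> [10]
push(47) -> [10, 47]
push(5) -> [10, 47, 5]
pop()->5, [10, 47]
pop()->47, [10]
peek()->10
push(13) -> [10, 13]
peek()->13
push(34) -> [10, 13, 34]
push(50) -> [10, 13, 34, 50]

Final stack: [10, 13, 34, 50]


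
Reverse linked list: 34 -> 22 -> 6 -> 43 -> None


Step 1: curr=34, set curr.next=prev(None) | reversed so far: 34
Step 2: curr=22, set curr.next=prev(34) | reversed so far: 22 -> 34
Step 3: curr=6, set curr.next=prev(22) | reversed so far: 6 -> 22 -> 34
Step 4: curr=43, set curr.next=prev(6) | reversed so far: 43 -> 6 -> 22 -> 34

43 -> 6 -> 22 -> 34 -> None


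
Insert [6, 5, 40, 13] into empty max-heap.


Insert 6: [6]
Insert 5: [6, 5]
Insert 40: [40, 5, 6]
Insert 13: [40, 13, 6, 5]

Final heap: [40, 13, 6, 5]


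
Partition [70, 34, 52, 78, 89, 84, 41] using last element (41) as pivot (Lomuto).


Pivot: 41
  34 <= 41: swap -> [34, 70, 52, 78, 89, 84, 41]
Place pivot at 1: [34, 41, 52, 78, 89, 84, 70]

Partitioned: [34, 41, 52, 78, 89, 84, 70]


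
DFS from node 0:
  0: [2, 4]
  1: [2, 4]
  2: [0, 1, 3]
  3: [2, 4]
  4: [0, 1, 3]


Visit 0, push [4, 2]
Visit 2, push [3, 1]
Visit 1, push [4]
Visit 4, push [3]
Visit 3, push []

DFS order: [0, 2, 1, 4, 3]


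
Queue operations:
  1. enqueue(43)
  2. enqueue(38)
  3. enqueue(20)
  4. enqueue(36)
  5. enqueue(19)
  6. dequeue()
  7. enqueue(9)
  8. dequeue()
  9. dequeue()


enqueue(43) -> [43]
enqueue(38) -> [43, 38]
enqueue(20) -> [43, 38, 20]
enqueue(36) -> [43, 38, 20, 36]
enqueue(19) -> [43, 38, 20, 36, 19]
dequeue()->43, [38, 20, 36, 19]
enqueue(9) -> [38, 20, 36, 19, 9]
dequeue()->38, [20, 36, 19, 9]
dequeue()->20, [36, 19, 9]

Final queue: [36, 19, 9]


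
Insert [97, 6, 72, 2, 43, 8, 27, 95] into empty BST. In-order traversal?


Insert 97: root
Insert 6: L from 97
Insert 72: L from 97 -> R from 6
Insert 2: L from 97 -> L from 6
Insert 43: L from 97 -> R from 6 -> L from 72
Insert 8: L from 97 -> R from 6 -> L from 72 -> L from 43
Insert 27: L from 97 -> R from 6 -> L from 72 -> L from 43 -> R from 8
Insert 95: L from 97 -> R from 6 -> R from 72

In-order: [2, 6, 8, 27, 43, 72, 95, 97]


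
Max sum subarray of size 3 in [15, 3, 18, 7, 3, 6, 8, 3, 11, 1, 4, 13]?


[0:3]: 36
[1:4]: 28
[2:5]: 28
[3:6]: 16
[4:7]: 17
[5:8]: 17
[6:9]: 22
[7:10]: 15
[8:11]: 16
[9:12]: 18

Max: 36 at [0:3]


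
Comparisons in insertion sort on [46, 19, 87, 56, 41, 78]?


Algorithm: insertion sort
Input: [46, 19, 87, 56, 41, 78]
Sorted: [19, 41, 46, 56, 78, 87]

10


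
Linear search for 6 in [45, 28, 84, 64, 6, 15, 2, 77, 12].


i=0: 45!=6
i=1: 28!=6
i=2: 84!=6
i=3: 64!=6
i=4: 6==6 found!

Found at 4, 5 comps


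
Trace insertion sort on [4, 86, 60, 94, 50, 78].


Initial: [4, 86, 60, 94, 50, 78]
Insert 86: [4, 86, 60, 94, 50, 78]
Insert 60: [4, 60, 86, 94, 50, 78]
Insert 94: [4, 60, 86, 94, 50, 78]
Insert 50: [4, 50, 60, 86, 94, 78]
Insert 78: [4, 50, 60, 78, 86, 94]

Sorted: [4, 50, 60, 78, 86, 94]


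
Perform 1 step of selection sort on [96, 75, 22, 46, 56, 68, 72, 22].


Initial: [96, 75, 22, 46, 56, 68, 72, 22]
Step 1: min=22 at 2
  Swap: [22, 75, 96, 46, 56, 68, 72, 22]

After 1 step: [22, 75, 96, 46, 56, 68, 72, 22]


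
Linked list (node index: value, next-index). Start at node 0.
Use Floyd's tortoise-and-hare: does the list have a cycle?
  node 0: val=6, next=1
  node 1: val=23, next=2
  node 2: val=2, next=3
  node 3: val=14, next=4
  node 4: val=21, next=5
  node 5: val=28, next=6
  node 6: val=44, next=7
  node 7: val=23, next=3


Floyd's tortoise (slow, +1) and hare (fast, +2):
  init: slow=0, fast=0
  step 1: slow=1, fast=2
  step 2: slow=2, fast=4
  step 3: slow=3, fast=6
  step 4: slow=4, fast=3
  step 5: slow=5, fast=5
  slow == fast at node 5: cycle detected

Cycle: yes


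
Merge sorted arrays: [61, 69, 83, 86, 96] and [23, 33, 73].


Take 23 from B
Take 33 from B
Take 61 from A
Take 69 from A
Take 73 from B

Merged: [23, 33, 61, 69, 73, 83, 86, 96]


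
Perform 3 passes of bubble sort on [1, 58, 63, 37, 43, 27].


Initial: [1, 58, 63, 37, 43, 27]
Pass 1: [1, 58, 37, 43, 27, 63] (3 swaps)
Pass 2: [1, 37, 43, 27, 58, 63] (3 swaps)
Pass 3: [1, 37, 27, 43, 58, 63] (1 swaps)

After 3 passes: [1, 37, 27, 43, 58, 63]


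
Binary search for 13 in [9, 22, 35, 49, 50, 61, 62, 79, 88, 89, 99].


Step 1: lo=0, hi=10, mid=5, val=61
Step 2: lo=0, hi=4, mid=2, val=35
Step 3: lo=0, hi=1, mid=0, val=9
Step 4: lo=1, hi=1, mid=1, val=22

Not found


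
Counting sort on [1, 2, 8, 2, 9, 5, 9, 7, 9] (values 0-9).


Input: [1, 2, 8, 2, 9, 5, 9, 7, 9]
Counts: [0, 1, 2, 0, 0, 1, 0, 1, 1, 3]

Sorted: [1, 2, 2, 5, 7, 8, 9, 9, 9]


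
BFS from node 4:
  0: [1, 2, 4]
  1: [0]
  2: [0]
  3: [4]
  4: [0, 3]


Visit 4, enqueue [0, 3]
Visit 0, enqueue [1, 2]
Visit 3, enqueue []
Visit 1, enqueue []
Visit 2, enqueue []

BFS order: [4, 0, 3, 1, 2]


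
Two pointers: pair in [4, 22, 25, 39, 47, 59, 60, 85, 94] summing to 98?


lo=0(4)+hi=8(94)=98

Yes: 4+94=98


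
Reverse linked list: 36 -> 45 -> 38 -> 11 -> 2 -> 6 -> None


Step 1: curr=36, set curr.next=prev(None) | reversed so far: 36
Step 2: curr=45, set curr.next=prev(36) | reversed so far: 45 -> 36
Step 3: curr=38, set curr.next=prev(45) | reversed so far: 38 -> 45 -> 36
Step 4: curr=11, set curr.next=prev(38) | reversed so far: 11 -> 38 -> 45 -> 36
Step 5: curr=2, set curr.next=prev(11) | reversed so far: 2 -> 11 -> 38 -> 45 -> 36
Step 6: curr=6, set curr.next=prev(2) | reversed so far: 6 -> 2 -> 11 -> 38 -> 45 -> 36

6 -> 2 -> 11 -> 38 -> 45 -> 36 -> None


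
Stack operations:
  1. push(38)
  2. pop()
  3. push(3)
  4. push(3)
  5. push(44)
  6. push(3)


push(38) -> [38]
pop()->38, []
push(3) -> [3]
push(3) -> [3, 3]
push(44) -> [3, 3, 44]
push(3) -> [3, 3, 44, 3]

Final stack: [3, 3, 44, 3]


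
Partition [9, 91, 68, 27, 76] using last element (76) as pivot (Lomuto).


Pivot: 76
  9 <= 76: advance i (no swap)
  68 <= 76: swap -> [9, 68, 91, 27, 76]
  27 <= 76: swap -> [9, 68, 27, 91, 76]
Place pivot at 3: [9, 68, 27, 76, 91]

Partitioned: [9, 68, 27, 76, 91]


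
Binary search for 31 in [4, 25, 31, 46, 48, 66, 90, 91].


Step 1: lo=0, hi=7, mid=3, val=46
Step 2: lo=0, hi=2, mid=1, val=25
Step 3: lo=2, hi=2, mid=2, val=31

Found at index 2


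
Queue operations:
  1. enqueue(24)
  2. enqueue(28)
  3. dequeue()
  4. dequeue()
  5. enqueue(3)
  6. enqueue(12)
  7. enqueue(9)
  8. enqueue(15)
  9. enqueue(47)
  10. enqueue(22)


enqueue(24) -> [24]
enqueue(28) -> [24, 28]
dequeue()->24, [28]
dequeue()->28, []
enqueue(3) -> [3]
enqueue(12) -> [3, 12]
enqueue(9) -> [3, 12, 9]
enqueue(15) -> [3, 12, 9, 15]
enqueue(47) -> [3, 12, 9, 15, 47]
enqueue(22) -> [3, 12, 9, 15, 47, 22]

Final queue: [3, 12, 9, 15, 47, 22]


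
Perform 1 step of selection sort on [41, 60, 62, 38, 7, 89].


Initial: [41, 60, 62, 38, 7, 89]
Step 1: min=7 at 4
  Swap: [7, 60, 62, 38, 41, 89]

After 1 step: [7, 60, 62, 38, 41, 89]


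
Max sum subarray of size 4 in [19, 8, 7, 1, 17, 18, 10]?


[0:4]: 35
[1:5]: 33
[2:6]: 43
[3:7]: 46

Max: 46 at [3:7]


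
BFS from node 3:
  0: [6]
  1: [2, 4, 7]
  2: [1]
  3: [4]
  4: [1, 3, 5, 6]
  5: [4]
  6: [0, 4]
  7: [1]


Visit 3, enqueue [4]
Visit 4, enqueue [1, 5, 6]
Visit 1, enqueue [2, 7]
Visit 5, enqueue []
Visit 6, enqueue [0]
Visit 2, enqueue []
Visit 7, enqueue []
Visit 0, enqueue []

BFS order: [3, 4, 1, 5, 6, 2, 7, 0]


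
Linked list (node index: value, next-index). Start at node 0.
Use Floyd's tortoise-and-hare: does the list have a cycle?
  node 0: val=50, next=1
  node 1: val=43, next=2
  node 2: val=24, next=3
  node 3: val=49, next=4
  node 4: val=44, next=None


Floyd's tortoise (slow, +1) and hare (fast, +2):
  init: slow=0, fast=0
  step 1: slow=1, fast=2
  step 2: slow=2, fast=4
  step 3: fast -> None, no cycle

Cycle: no


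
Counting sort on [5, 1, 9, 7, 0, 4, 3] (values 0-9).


Input: [5, 1, 9, 7, 0, 4, 3]
Counts: [1, 1, 0, 1, 1, 1, 0, 1, 0, 1]

Sorted: [0, 1, 3, 4, 5, 7, 9]


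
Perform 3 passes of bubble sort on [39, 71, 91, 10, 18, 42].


Initial: [39, 71, 91, 10, 18, 42]
Pass 1: [39, 71, 10, 18, 42, 91] (3 swaps)
Pass 2: [39, 10, 18, 42, 71, 91] (3 swaps)
Pass 3: [10, 18, 39, 42, 71, 91] (2 swaps)

After 3 passes: [10, 18, 39, 42, 71, 91]


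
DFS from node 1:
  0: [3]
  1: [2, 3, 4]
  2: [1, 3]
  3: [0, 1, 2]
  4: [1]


Visit 1, push [4, 3, 2]
Visit 2, push [3]
Visit 3, push [0]
Visit 0, push []
Visit 4, push []

DFS order: [1, 2, 3, 0, 4]


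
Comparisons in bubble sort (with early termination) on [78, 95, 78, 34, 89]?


Algorithm: bubble sort (with early termination)
Input: [78, 95, 78, 34, 89]
Sorted: [34, 78, 78, 89, 95]

10


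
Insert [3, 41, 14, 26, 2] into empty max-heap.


Insert 3: [3]
Insert 41: [41, 3]
Insert 14: [41, 3, 14]
Insert 26: [41, 26, 14, 3]
Insert 2: [41, 26, 14, 3, 2]

Final heap: [41, 26, 14, 3, 2]


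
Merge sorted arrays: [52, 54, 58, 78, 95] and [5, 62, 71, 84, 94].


Take 5 from B
Take 52 from A
Take 54 from A
Take 58 from A
Take 62 from B
Take 71 from B
Take 78 from A
Take 84 from B
Take 94 from B

Merged: [5, 52, 54, 58, 62, 71, 78, 84, 94, 95]


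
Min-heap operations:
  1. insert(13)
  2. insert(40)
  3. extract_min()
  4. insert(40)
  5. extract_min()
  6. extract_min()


insert(13) -> [13]
insert(40) -> [13, 40]
extract_min()->13, [40]
insert(40) -> [40, 40]
extract_min()->40, [40]
extract_min()->40, []

Final heap: []


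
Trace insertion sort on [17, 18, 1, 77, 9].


Initial: [17, 18, 1, 77, 9]
Insert 18: [17, 18, 1, 77, 9]
Insert 1: [1, 17, 18, 77, 9]
Insert 77: [1, 17, 18, 77, 9]
Insert 9: [1, 9, 17, 18, 77]

Sorted: [1, 9, 17, 18, 77]


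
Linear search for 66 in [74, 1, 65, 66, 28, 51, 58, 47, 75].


i=0: 74!=66
i=1: 1!=66
i=2: 65!=66
i=3: 66==66 found!

Found at 3, 4 comps


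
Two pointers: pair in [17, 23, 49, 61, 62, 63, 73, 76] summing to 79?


lo=0(17)+hi=7(76)=93
lo=0(17)+hi=6(73)=90
lo=0(17)+hi=5(63)=80
lo=0(17)+hi=4(62)=79

Yes: 17+62=79


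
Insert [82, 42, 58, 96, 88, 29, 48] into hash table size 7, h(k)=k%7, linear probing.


Insert 82: h=5 -> slot 5
Insert 42: h=0 -> slot 0
Insert 58: h=2 -> slot 2
Insert 96: h=5, 1 probes -> slot 6
Insert 88: h=4 -> slot 4
Insert 29: h=1 -> slot 1
Insert 48: h=6, 4 probes -> slot 3

Table: [42, 29, 58, 48, 88, 82, 96]


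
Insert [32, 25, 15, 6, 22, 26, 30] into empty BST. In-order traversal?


Insert 32: root
Insert 25: L from 32
Insert 15: L from 32 -> L from 25
Insert 6: L from 32 -> L from 25 -> L from 15
Insert 22: L from 32 -> L from 25 -> R from 15
Insert 26: L from 32 -> R from 25
Insert 30: L from 32 -> R from 25 -> R from 26

In-order: [6, 15, 22, 25, 26, 30, 32]


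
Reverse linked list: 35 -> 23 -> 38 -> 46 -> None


Step 1: curr=35, set curr.next=prev(None) | reversed so far: 35
Step 2: curr=23, set curr.next=prev(35) | reversed so far: 23 -> 35
Step 3: curr=38, set curr.next=prev(23) | reversed so far: 38 -> 23 -> 35
Step 4: curr=46, set curr.next=prev(38) | reversed so far: 46 -> 38 -> 23 -> 35

46 -> 38 -> 23 -> 35 -> None


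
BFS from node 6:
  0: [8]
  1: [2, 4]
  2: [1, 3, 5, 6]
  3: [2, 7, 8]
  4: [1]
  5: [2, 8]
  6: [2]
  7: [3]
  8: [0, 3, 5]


Visit 6, enqueue [2]
Visit 2, enqueue [1, 3, 5]
Visit 1, enqueue [4]
Visit 3, enqueue [7, 8]
Visit 5, enqueue []
Visit 4, enqueue []
Visit 7, enqueue []
Visit 8, enqueue [0]
Visit 0, enqueue []

BFS order: [6, 2, 1, 3, 5, 4, 7, 8, 0]


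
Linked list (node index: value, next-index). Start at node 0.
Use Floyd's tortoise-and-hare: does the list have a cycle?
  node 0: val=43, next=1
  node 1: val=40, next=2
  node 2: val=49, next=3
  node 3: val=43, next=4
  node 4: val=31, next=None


Floyd's tortoise (slow, +1) and hare (fast, +2):
  init: slow=0, fast=0
  step 1: slow=1, fast=2
  step 2: slow=2, fast=4
  step 3: fast -> None, no cycle

Cycle: no


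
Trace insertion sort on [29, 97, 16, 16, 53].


Initial: [29, 97, 16, 16, 53]
Insert 97: [29, 97, 16, 16, 53]
Insert 16: [16, 29, 97, 16, 53]
Insert 16: [16, 16, 29, 97, 53]
Insert 53: [16, 16, 29, 53, 97]

Sorted: [16, 16, 29, 53, 97]


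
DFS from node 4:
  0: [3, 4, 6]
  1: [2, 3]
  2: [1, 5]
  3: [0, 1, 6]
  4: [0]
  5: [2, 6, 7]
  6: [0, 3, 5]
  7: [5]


Visit 4, push [0]
Visit 0, push [6, 3]
Visit 3, push [6, 1]
Visit 1, push [2]
Visit 2, push [5]
Visit 5, push [7, 6]
Visit 6, push []
Visit 7, push []

DFS order: [4, 0, 3, 1, 2, 5, 6, 7]


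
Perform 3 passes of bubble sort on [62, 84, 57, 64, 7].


Initial: [62, 84, 57, 64, 7]
Pass 1: [62, 57, 64, 7, 84] (3 swaps)
Pass 2: [57, 62, 7, 64, 84] (2 swaps)
Pass 3: [57, 7, 62, 64, 84] (1 swaps)

After 3 passes: [57, 7, 62, 64, 84]


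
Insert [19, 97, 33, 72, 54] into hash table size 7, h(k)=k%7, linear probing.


Insert 19: h=5 -> slot 5
Insert 97: h=6 -> slot 6
Insert 33: h=5, 2 probes -> slot 0
Insert 72: h=2 -> slot 2
Insert 54: h=5, 3 probes -> slot 1

Table: [33, 54, 72, None, None, 19, 97]


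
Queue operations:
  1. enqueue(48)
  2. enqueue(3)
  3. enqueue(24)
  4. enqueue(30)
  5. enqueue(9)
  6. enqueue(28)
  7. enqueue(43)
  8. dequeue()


enqueue(48) -> [48]
enqueue(3) -> [48, 3]
enqueue(24) -> [48, 3, 24]
enqueue(30) -> [48, 3, 24, 30]
enqueue(9) -> [48, 3, 24, 30, 9]
enqueue(28) -> [48, 3, 24, 30, 9, 28]
enqueue(43) -> [48, 3, 24, 30, 9, 28, 43]
dequeue()->48, [3, 24, 30, 9, 28, 43]

Final queue: [3, 24, 30, 9, 28, 43]


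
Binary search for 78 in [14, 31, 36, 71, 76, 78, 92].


Step 1: lo=0, hi=6, mid=3, val=71
Step 2: lo=4, hi=6, mid=5, val=78

Found at index 5


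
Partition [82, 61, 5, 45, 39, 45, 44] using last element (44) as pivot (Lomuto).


Pivot: 44
  5 <= 44: swap -> [5, 61, 82, 45, 39, 45, 44]
  39 <= 44: swap -> [5, 39, 82, 45, 61, 45, 44]
Place pivot at 2: [5, 39, 44, 45, 61, 45, 82]

Partitioned: [5, 39, 44, 45, 61, 45, 82]


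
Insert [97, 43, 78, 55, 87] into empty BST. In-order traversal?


Insert 97: root
Insert 43: L from 97
Insert 78: L from 97 -> R from 43
Insert 55: L from 97 -> R from 43 -> L from 78
Insert 87: L from 97 -> R from 43 -> R from 78

In-order: [43, 55, 78, 87, 97]


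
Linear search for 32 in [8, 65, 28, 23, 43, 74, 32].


i=0: 8!=32
i=1: 65!=32
i=2: 28!=32
i=3: 23!=32
i=4: 43!=32
i=5: 74!=32
i=6: 32==32 found!

Found at 6, 7 comps


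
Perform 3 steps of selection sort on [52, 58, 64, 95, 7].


Initial: [52, 58, 64, 95, 7]
Step 1: min=7 at 4
  Swap: [7, 58, 64, 95, 52]
Step 2: min=52 at 4
  Swap: [7, 52, 64, 95, 58]
Step 3: min=58 at 4
  Swap: [7, 52, 58, 95, 64]

After 3 steps: [7, 52, 58, 95, 64]


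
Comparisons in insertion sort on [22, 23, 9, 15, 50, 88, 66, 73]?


Algorithm: insertion sort
Input: [22, 23, 9, 15, 50, 88, 66, 73]
Sorted: [9, 15, 22, 23, 50, 66, 73, 88]

12


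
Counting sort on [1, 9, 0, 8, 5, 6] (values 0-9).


Input: [1, 9, 0, 8, 5, 6]
Counts: [1, 1, 0, 0, 0, 1, 1, 0, 1, 1]

Sorted: [0, 1, 5, 6, 8, 9]


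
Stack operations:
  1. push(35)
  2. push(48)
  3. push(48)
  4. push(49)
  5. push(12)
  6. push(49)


push(35) -> [35]
push(48) -> [35, 48]
push(48) -> [35, 48, 48]
push(49) -> [35, 48, 48, 49]
push(12) -> [35, 48, 48, 49, 12]
push(49) -> [35, 48, 48, 49, 12, 49]

Final stack: [35, 48, 48, 49, 12, 49]


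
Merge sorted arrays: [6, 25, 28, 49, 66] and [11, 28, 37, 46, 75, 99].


Take 6 from A
Take 11 from B
Take 25 from A
Take 28 from A
Take 28 from B
Take 37 from B
Take 46 from B
Take 49 from A
Take 66 from A

Merged: [6, 11, 25, 28, 28, 37, 46, 49, 66, 75, 99]


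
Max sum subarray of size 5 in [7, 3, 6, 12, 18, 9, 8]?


[0:5]: 46
[1:6]: 48
[2:7]: 53

Max: 53 at [2:7]


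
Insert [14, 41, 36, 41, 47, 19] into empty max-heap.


Insert 14: [14]
Insert 41: [41, 14]
Insert 36: [41, 14, 36]
Insert 41: [41, 41, 36, 14]
Insert 47: [47, 41, 36, 14, 41]
Insert 19: [47, 41, 36, 14, 41, 19]

Final heap: [47, 41, 36, 14, 41, 19]


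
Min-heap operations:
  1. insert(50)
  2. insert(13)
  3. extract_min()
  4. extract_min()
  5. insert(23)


insert(50) -> [50]
insert(13) -> [13, 50]
extract_min()->13, [50]
extract_min()->50, []
insert(23) -> [23]

Final heap: [23]


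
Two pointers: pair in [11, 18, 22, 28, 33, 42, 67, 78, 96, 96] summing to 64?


lo=0(11)+hi=9(96)=107
lo=0(11)+hi=8(96)=107
lo=0(11)+hi=7(78)=89
lo=0(11)+hi=6(67)=78
lo=0(11)+hi=5(42)=53
lo=1(18)+hi=5(42)=60
lo=2(22)+hi=5(42)=64

Yes: 22+42=64


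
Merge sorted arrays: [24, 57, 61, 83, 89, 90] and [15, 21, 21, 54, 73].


Take 15 from B
Take 21 from B
Take 21 from B
Take 24 from A
Take 54 from B
Take 57 from A
Take 61 from A
Take 73 from B

Merged: [15, 21, 21, 24, 54, 57, 61, 73, 83, 89, 90]


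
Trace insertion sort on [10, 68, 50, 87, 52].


Initial: [10, 68, 50, 87, 52]
Insert 68: [10, 68, 50, 87, 52]
Insert 50: [10, 50, 68, 87, 52]
Insert 87: [10, 50, 68, 87, 52]
Insert 52: [10, 50, 52, 68, 87]

Sorted: [10, 50, 52, 68, 87]


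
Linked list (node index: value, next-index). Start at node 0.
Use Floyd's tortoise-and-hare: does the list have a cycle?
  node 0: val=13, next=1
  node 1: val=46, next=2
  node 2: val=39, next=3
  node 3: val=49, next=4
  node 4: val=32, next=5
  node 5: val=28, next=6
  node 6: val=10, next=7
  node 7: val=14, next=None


Floyd's tortoise (slow, +1) and hare (fast, +2):
  init: slow=0, fast=0
  step 1: slow=1, fast=2
  step 2: slow=2, fast=4
  step 3: slow=3, fast=6
  step 4: fast 6->7->None, no cycle

Cycle: no


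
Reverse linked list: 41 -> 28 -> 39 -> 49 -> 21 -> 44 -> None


Step 1: curr=41, set curr.next=prev(None) | reversed so far: 41
Step 2: curr=28, set curr.next=prev(41) | reversed so far: 28 -> 41
Step 3: curr=39, set curr.next=prev(28) | reversed so far: 39 -> 28 -> 41
Step 4: curr=49, set curr.next=prev(39) | reversed so far: 49 -> 39 -> 28 -> 41
Step 5: curr=21, set curr.next=prev(49) | reversed so far: 21 -> 49 -> 39 -> 28 -> 41
Step 6: curr=44, set curr.next=prev(21) | reversed so far: 44 -> 21 -> 49 -> 39 -> 28 -> 41

44 -> 21 -> 49 -> 39 -> 28 -> 41 -> None


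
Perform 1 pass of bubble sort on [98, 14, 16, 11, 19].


Initial: [98, 14, 16, 11, 19]
Pass 1: [14, 16, 11, 19, 98] (4 swaps)

After 1 pass: [14, 16, 11, 19, 98]


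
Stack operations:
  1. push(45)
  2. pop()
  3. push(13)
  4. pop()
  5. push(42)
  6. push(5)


push(45) -> [45]
pop()->45, []
push(13) -> [13]
pop()->13, []
push(42) -> [42]
push(5) -> [42, 5]

Final stack: [42, 5]


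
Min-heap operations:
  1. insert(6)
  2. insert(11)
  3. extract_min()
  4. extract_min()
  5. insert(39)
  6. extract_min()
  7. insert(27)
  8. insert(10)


insert(6) -> [6]
insert(11) -> [6, 11]
extract_min()->6, [11]
extract_min()->11, []
insert(39) -> [39]
extract_min()->39, []
insert(27) -> [27]
insert(10) -> [10, 27]

Final heap: [10, 27]


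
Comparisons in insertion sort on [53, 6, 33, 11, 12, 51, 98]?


Algorithm: insertion sort
Input: [53, 6, 33, 11, 12, 51, 98]
Sorted: [6, 11, 12, 33, 51, 53, 98]

12


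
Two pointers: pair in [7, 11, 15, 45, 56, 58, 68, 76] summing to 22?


lo=0(7)+hi=7(76)=83
lo=0(7)+hi=6(68)=75
lo=0(7)+hi=5(58)=65
lo=0(7)+hi=4(56)=63
lo=0(7)+hi=3(45)=52
lo=0(7)+hi=2(15)=22

Yes: 7+15=22


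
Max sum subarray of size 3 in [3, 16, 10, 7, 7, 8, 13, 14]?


[0:3]: 29
[1:4]: 33
[2:5]: 24
[3:6]: 22
[4:7]: 28
[5:8]: 35

Max: 35 at [5:8]


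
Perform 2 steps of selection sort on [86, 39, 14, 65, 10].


Initial: [86, 39, 14, 65, 10]
Step 1: min=10 at 4
  Swap: [10, 39, 14, 65, 86]
Step 2: min=14 at 2
  Swap: [10, 14, 39, 65, 86]

After 2 steps: [10, 14, 39, 65, 86]


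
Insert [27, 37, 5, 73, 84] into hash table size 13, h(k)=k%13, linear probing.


Insert 27: h=1 -> slot 1
Insert 37: h=11 -> slot 11
Insert 5: h=5 -> slot 5
Insert 73: h=8 -> slot 8
Insert 84: h=6 -> slot 6

Table: [None, 27, None, None, None, 5, 84, None, 73, None, None, 37, None]


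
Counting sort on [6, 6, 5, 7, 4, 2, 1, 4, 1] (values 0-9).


Input: [6, 6, 5, 7, 4, 2, 1, 4, 1]
Counts: [0, 2, 1, 0, 2, 1, 2, 1, 0, 0]

Sorted: [1, 1, 2, 4, 4, 5, 6, 6, 7]


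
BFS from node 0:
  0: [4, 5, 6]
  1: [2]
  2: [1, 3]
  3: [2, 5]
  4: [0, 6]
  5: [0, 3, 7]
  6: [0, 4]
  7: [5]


Visit 0, enqueue [4, 5, 6]
Visit 4, enqueue []
Visit 5, enqueue [3, 7]
Visit 6, enqueue []
Visit 3, enqueue [2]
Visit 7, enqueue []
Visit 2, enqueue [1]
Visit 1, enqueue []

BFS order: [0, 4, 5, 6, 3, 7, 2, 1]


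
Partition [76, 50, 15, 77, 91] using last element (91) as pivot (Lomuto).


Pivot: 91
  76 <= 91: advance i (no swap)
  50 <= 91: advance i (no swap)
  15 <= 91: advance i (no swap)
  77 <= 91: advance i (no swap)
Place pivot at 4: [76, 50, 15, 77, 91]

Partitioned: [76, 50, 15, 77, 91]


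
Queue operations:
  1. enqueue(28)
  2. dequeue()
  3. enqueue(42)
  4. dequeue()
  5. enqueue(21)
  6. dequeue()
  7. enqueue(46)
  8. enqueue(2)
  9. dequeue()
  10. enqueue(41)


enqueue(28) -> [28]
dequeue()->28, []
enqueue(42) -> [42]
dequeue()->42, []
enqueue(21) -> [21]
dequeue()->21, []
enqueue(46) -> [46]
enqueue(2) -> [46, 2]
dequeue()->46, [2]
enqueue(41) -> [2, 41]

Final queue: [2, 41]


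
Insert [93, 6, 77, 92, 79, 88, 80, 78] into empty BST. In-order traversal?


Insert 93: root
Insert 6: L from 93
Insert 77: L from 93 -> R from 6
Insert 92: L from 93 -> R from 6 -> R from 77
Insert 79: L from 93 -> R from 6 -> R from 77 -> L from 92
Insert 88: L from 93 -> R from 6 -> R from 77 -> L from 92 -> R from 79
Insert 80: L from 93 -> R from 6 -> R from 77 -> L from 92 -> R from 79 -> L from 88
Insert 78: L from 93 -> R from 6 -> R from 77 -> L from 92 -> L from 79

In-order: [6, 77, 78, 79, 80, 88, 92, 93]


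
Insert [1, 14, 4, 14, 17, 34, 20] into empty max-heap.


Insert 1: [1]
Insert 14: [14, 1]
Insert 4: [14, 1, 4]
Insert 14: [14, 14, 4, 1]
Insert 17: [17, 14, 4, 1, 14]
Insert 34: [34, 14, 17, 1, 14, 4]
Insert 20: [34, 14, 20, 1, 14, 4, 17]

Final heap: [34, 14, 20, 1, 14, 4, 17]


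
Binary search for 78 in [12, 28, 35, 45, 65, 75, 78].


Step 1: lo=0, hi=6, mid=3, val=45
Step 2: lo=4, hi=6, mid=5, val=75
Step 3: lo=6, hi=6, mid=6, val=78

Found at index 6


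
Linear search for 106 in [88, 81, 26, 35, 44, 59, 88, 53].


i=0: 88!=106
i=1: 81!=106
i=2: 26!=106
i=3: 35!=106
i=4: 44!=106
i=5: 59!=106
i=6: 88!=106
i=7: 53!=106

Not found, 8 comps


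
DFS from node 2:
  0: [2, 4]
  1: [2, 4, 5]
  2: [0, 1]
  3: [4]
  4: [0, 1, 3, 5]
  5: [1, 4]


Visit 2, push [1, 0]
Visit 0, push [4]
Visit 4, push [5, 3, 1]
Visit 1, push [5]
Visit 5, push []
Visit 3, push []

DFS order: [2, 0, 4, 1, 5, 3]


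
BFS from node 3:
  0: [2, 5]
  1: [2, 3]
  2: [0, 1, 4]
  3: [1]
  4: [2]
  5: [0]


Visit 3, enqueue [1]
Visit 1, enqueue [2]
Visit 2, enqueue [0, 4]
Visit 0, enqueue [5]
Visit 4, enqueue []
Visit 5, enqueue []

BFS order: [3, 1, 2, 0, 4, 5]


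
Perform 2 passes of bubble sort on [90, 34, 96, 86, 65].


Initial: [90, 34, 96, 86, 65]
Pass 1: [34, 90, 86, 65, 96] (3 swaps)
Pass 2: [34, 86, 65, 90, 96] (2 swaps)

After 2 passes: [34, 86, 65, 90, 96]


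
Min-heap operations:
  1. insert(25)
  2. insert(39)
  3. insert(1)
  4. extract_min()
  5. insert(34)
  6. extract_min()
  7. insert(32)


insert(25) -> [25]
insert(39) -> [25, 39]
insert(1) -> [1, 39, 25]
extract_min()->1, [25, 39]
insert(34) -> [25, 39, 34]
extract_min()->25, [34, 39]
insert(32) -> [32, 39, 34]

Final heap: [32, 39, 34]


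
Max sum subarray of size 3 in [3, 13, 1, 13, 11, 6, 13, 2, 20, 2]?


[0:3]: 17
[1:4]: 27
[2:5]: 25
[3:6]: 30
[4:7]: 30
[5:8]: 21
[6:9]: 35
[7:10]: 24

Max: 35 at [6:9]


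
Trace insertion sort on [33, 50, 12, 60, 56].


Initial: [33, 50, 12, 60, 56]
Insert 50: [33, 50, 12, 60, 56]
Insert 12: [12, 33, 50, 60, 56]
Insert 60: [12, 33, 50, 60, 56]
Insert 56: [12, 33, 50, 56, 60]

Sorted: [12, 33, 50, 56, 60]


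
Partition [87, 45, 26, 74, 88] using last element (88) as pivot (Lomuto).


Pivot: 88
  87 <= 88: advance i (no swap)
  45 <= 88: advance i (no swap)
  26 <= 88: advance i (no swap)
  74 <= 88: advance i (no swap)
Place pivot at 4: [87, 45, 26, 74, 88]

Partitioned: [87, 45, 26, 74, 88]


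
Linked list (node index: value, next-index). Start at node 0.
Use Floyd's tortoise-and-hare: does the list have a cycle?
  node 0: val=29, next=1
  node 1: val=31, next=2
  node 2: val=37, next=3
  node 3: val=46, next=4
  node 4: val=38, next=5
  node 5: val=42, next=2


Floyd's tortoise (slow, +1) and hare (fast, +2):
  init: slow=0, fast=0
  step 1: slow=1, fast=2
  step 2: slow=2, fast=4
  step 3: slow=3, fast=2
  step 4: slow=4, fast=4
  slow == fast at node 4: cycle detected

Cycle: yes


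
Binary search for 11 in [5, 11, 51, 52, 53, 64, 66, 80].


Step 1: lo=0, hi=7, mid=3, val=52
Step 2: lo=0, hi=2, mid=1, val=11

Found at index 1


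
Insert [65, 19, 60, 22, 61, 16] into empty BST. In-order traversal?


Insert 65: root
Insert 19: L from 65
Insert 60: L from 65 -> R from 19
Insert 22: L from 65 -> R from 19 -> L from 60
Insert 61: L from 65 -> R from 19 -> R from 60
Insert 16: L from 65 -> L from 19

In-order: [16, 19, 22, 60, 61, 65]


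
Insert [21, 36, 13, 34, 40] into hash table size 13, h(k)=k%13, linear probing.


Insert 21: h=8 -> slot 8
Insert 36: h=10 -> slot 10
Insert 13: h=0 -> slot 0
Insert 34: h=8, 1 probes -> slot 9
Insert 40: h=1 -> slot 1

Table: [13, 40, None, None, None, None, None, None, 21, 34, 36, None, None]


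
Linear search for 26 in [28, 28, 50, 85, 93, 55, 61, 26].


i=0: 28!=26
i=1: 28!=26
i=2: 50!=26
i=3: 85!=26
i=4: 93!=26
i=5: 55!=26
i=6: 61!=26
i=7: 26==26 found!

Found at 7, 8 comps


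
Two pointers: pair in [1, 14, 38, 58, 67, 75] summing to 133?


lo=0(1)+hi=5(75)=76
lo=1(14)+hi=5(75)=89
lo=2(38)+hi=5(75)=113
lo=3(58)+hi=5(75)=133

Yes: 58+75=133


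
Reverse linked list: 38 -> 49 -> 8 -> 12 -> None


Step 1: curr=38, set curr.next=prev(None) | reversed so far: 38
Step 2: curr=49, set curr.next=prev(38) | reversed so far: 49 -> 38
Step 3: curr=8, set curr.next=prev(49) | reversed so far: 8 -> 49 -> 38
Step 4: curr=12, set curr.next=prev(8) | reversed so far: 12 -> 8 -> 49 -> 38

12 -> 8 -> 49 -> 38 -> None


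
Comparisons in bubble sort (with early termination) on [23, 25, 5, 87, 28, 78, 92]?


Algorithm: bubble sort (with early termination)
Input: [23, 25, 5, 87, 28, 78, 92]
Sorted: [5, 23, 25, 28, 78, 87, 92]

15


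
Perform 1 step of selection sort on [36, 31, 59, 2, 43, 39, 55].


Initial: [36, 31, 59, 2, 43, 39, 55]
Step 1: min=2 at 3
  Swap: [2, 31, 59, 36, 43, 39, 55]

After 1 step: [2, 31, 59, 36, 43, 39, 55]


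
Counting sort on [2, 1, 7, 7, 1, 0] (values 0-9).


Input: [2, 1, 7, 7, 1, 0]
Counts: [1, 2, 1, 0, 0, 0, 0, 2, 0, 0]

Sorted: [0, 1, 1, 2, 7, 7]


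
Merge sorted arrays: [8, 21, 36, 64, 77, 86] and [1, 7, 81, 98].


Take 1 from B
Take 7 from B
Take 8 from A
Take 21 from A
Take 36 from A
Take 64 from A
Take 77 from A
Take 81 from B
Take 86 from A

Merged: [1, 7, 8, 21, 36, 64, 77, 81, 86, 98]


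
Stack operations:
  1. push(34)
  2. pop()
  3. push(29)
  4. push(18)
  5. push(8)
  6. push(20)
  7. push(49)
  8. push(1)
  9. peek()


push(34) -> [34]
pop()->34, []
push(29) -> [29]
push(18) -> [29, 18]
push(8) -> [29, 18, 8]
push(20) -> [29, 18, 8, 20]
push(49) -> [29, 18, 8, 20, 49]
push(1) -> [29, 18, 8, 20, 49, 1]
peek()->1

Final stack: [29, 18, 8, 20, 49, 1]


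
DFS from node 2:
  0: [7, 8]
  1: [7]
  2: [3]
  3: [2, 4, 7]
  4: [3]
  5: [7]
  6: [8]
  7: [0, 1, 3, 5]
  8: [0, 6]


Visit 2, push [3]
Visit 3, push [7, 4]
Visit 4, push []
Visit 7, push [5, 1, 0]
Visit 0, push [8]
Visit 8, push [6]
Visit 6, push []
Visit 1, push []
Visit 5, push []

DFS order: [2, 3, 4, 7, 0, 8, 6, 1, 5]


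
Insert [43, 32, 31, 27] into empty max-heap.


Insert 43: [43]
Insert 32: [43, 32]
Insert 31: [43, 32, 31]
Insert 27: [43, 32, 31, 27]

Final heap: [43, 32, 31, 27]
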